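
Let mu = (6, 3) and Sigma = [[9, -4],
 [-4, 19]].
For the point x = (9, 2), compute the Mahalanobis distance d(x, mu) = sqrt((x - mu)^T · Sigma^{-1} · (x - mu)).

Step 1 — centre the observation: (x - mu) = (3, -1).

Step 2 — invert Sigma. det(Sigma) = 9·19 - (-4)² = 155.
  Sigma^{-1} = (1/det) · [[d, -b], [-b, a]] = [[0.1226, 0.0258],
 [0.0258, 0.0581]].

Step 3 — form the quadratic (x - mu)^T · Sigma^{-1} · (x - mu):
  Sigma^{-1} · (x - mu) = (0.3419, 0.0194).
  (x - mu)^T · [Sigma^{-1} · (x - mu)] = (3)·(0.3419) + (-1)·(0.0194) = 1.0065.

Step 4 — take square root: d = √(1.0065) ≈ 1.0032.

d(x, mu) = √(1.0065) ≈ 1.0032


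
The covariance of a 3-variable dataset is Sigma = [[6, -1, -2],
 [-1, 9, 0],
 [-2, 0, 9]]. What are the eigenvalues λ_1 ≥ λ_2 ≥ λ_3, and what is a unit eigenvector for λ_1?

Step 1 — characteristic polynomial p(λ) = det(λI - Sigma) = λ³ - tr·λ² + c_1·λ - det, where tr = trace, c_1 = sum of the principal 2×2 minors, det = det(Sigma):
  tr = 6 + 9 + 9 = 24,
  c_1 = (6·9 - (-1)²) + (6·9 - (-2)²) + (9·9 - (0)²) = 53 + 50 + 81 = 184,
  det = 6·(9·9 - (0)²) - (-1)·((-1)·9 - (0)·(-2)) + (-2)·((-1)·(0) - 9·(-2)) = 6·(81) - (-1)·(-9) + (-2)·(18) = 441.
  So p(λ) = λ³ - 24λ² + 184λ - 441.
Step 2 — look for an integer root (rational root theorem: any rational root is an integer divisor of 441). Testing λ = 9:
  p(9) = 729 - 1944 + 1656 - 441 = 0  ✓
  Dividing out (λ - 9): p(λ) = (λ - 9)(λ² - 15λ + 49).
Step 3 — remaining eigenvalues from the quadratic λ² - 15λ + 49 = 0:
  Δ = 15² - 4·49 = 225 - 196 = 29,  λ = (15 ± √29)/2 = (15 ± 5.3852)/2 ≈ 10.1926 or 4.8074.
  Sorted: λ_1 = 10.1926,  λ_2 = 9,  λ_3 = 4.8074  (check: sum = 24 = tr ✓).

Step 4 — unit eigenvector for λ_1 ≈ 10.1926: v spans the null space of (Sigma - λ_1 I), whose rows are
  r_1 = (-4.1926, -1, -2),  r_2 = (-1, -1.1926, 0),  r_3 = (-2, 0, -1.1926).
  v is orthogonal to every row, so take v ∝ r_1 × r_2 = ((-1)·(0) - (-2)·(-1.1926), (-2)·(-1) - (-4.1926)·(0), (-4.1926)·(-1.1926) - (-1)·(-1)) ≈ (-2.3852, 2, 4).
  Rescale (multiply by -1 so the first nonzero entry is positive): u = (2.3852, -2, -4).
  ||u|| = √((2.3852)² + (-2)² + (-4)²) = √(25.689) ≈ 5.0684,  v_1 = u/||u|| ≈ (0.4706, -0.3946, -0.7892) (||v_1|| = 1).

λ_1 = 10.1926,  λ_2 = 9,  λ_3 = 4.8074;  v_1 ≈ (0.4706, -0.3946, -0.7892)


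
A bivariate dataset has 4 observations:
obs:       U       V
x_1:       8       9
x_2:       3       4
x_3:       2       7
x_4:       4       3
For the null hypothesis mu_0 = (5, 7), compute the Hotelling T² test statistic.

Step 1 — sample mean vector:
  mean(U) = (8 + 3 + 2 + 4) / 4 = 17/4 = 4.25
  mean(V) = (9 + 4 + 7 + 3) / 4 = 23/4 = 5.75
  x̄ = (4.25, 5.75),  deviation x̄ - mu_0 = (4.25, 5.75) - (5, 7) = (-0.75, -1.25).

Step 2 — sample covariance matrix, S[i,j] = (1/(n-1)) · Σ_k (x_{k,i} - mean_i) · (x_{k,j} - mean_j), divisor n-1 = 3:
  S[U,U] = ((3.75)·(3.75) + (-1.25)·(-1.25) + (-2.25)·(-2.25) + (-0.25)·(-0.25)) / 3 = 20.75/3 = 6.9167
  S[U,V] = ((3.75)·(3.25) + (-1.25)·(-1.75) + (-2.25)·(1.25) + (-0.25)·(-2.75)) / 3 = 12.25/3 = 4.0833
  S[V,V] = ((3.25)·(3.25) + (-1.75)·(-1.75) + (1.25)·(1.25) + (-2.75)·(-2.75)) / 3 = 22.75/3 = 7.5833
  S = [[6.9167, 4.0833],
 [4.0833, 7.5833]].

Step 3 — invert S. det(S) = 6.9167·7.5833 - (4.0833)² = 35.7778.
  S^{-1} = (1/det) · [[d, -b], [-b, a]] = [[0.212, -0.1141],
 [-0.1141, 0.1933]].

Step 4 — quadratic form (x̄ - mu_0)^T · S^{-1} · (x̄ - mu_0):
  S^{-1} · (x̄ - mu_0) = (-0.0163, -0.1561),
  (x̄ - mu_0)^T · [...] = (-0.75)·(-0.0163) + (-1.25)·(-0.1561) = 0.2073.

Step 5 — scale by n: T² = 4 · 0.2073 = 0.8292.

T² ≈ 0.8292


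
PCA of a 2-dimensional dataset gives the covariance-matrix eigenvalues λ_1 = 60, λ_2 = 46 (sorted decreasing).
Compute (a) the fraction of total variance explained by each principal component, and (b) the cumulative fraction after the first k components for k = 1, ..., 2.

Step 1 — total variance = trace(Sigma) = Σ λ_i = 60 + 46 = 106.

Step 2 — fraction explained by component i = λ_i / Σ λ:
  PC1: 60/106 = 0.566
  PC2: 46/106 = 0.434

Step 3 — cumulative fraction after k components = (λ_1 + ... + λ_k) / Σ λ:
  k = 1: 60/106 = 0.566
  k = 2: (60 + 46)/106 = 106/106 = 1

Summary (fraction, with percent):

explained: PC1 0.566 (56.6%), PC2 0.434 (43.4%);  cumulative: 0.566, 1


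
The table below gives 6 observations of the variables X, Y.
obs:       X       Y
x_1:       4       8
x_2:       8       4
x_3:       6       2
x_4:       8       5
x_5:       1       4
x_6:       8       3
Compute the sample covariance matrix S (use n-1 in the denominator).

Step 1 — column means:
  mean(X) = (4 + 8 + 6 + 8 + 1 + 8) / 6 = 35/6 = 5.8333
  mean(Y) = (8 + 4 + 2 + 5 + 4 + 3) / 6 = 26/6 = 4.3333

Step 2 — sample covariance S[i,j] = (1/(n-1)) · Σ_k (x_{k,i} - mean_i) · (x_{k,j} - mean_j), with n-1 = 5.
  S[X,X] = ((-1.8333)·(-1.8333) + (2.1667)·(2.1667) + (0.1667)·(0.1667) + (2.1667)·(2.1667) + (-4.8333)·(-4.8333) + (2.1667)·(2.1667)) / 5 = 40.8333/5 = 8.1667
  S[X,Y] = ((-1.8333)·(3.6667) + (2.1667)·(-0.3333) + (0.1667)·(-2.3333) + (2.1667)·(0.6667) + (-4.8333)·(-0.3333) + (2.1667)·(-1.3333)) / 5 = -7.6667/5 = -1.5333
  S[Y,Y] = ((3.6667)·(3.6667) + (-0.3333)·(-0.3333) + (-2.3333)·(-2.3333) + (0.6667)·(0.6667) + (-0.3333)·(-0.3333) + (-1.3333)·(-1.3333)) / 5 = 21.3333/5 = 4.2667

S is symmetric (S[j,i] = S[i,j]). Assembling:

S = [[8.1667, -1.5333],
 [-1.5333, 4.2667]]


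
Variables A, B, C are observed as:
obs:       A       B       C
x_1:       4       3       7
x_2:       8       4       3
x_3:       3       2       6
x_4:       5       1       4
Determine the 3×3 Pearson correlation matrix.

Step 1 — column means:
  mean(A) = (4 + 8 + 3 + 5) / 4 = 20/4 = 5
  mean(B) = (3 + 4 + 2 + 1) / 4 = 10/4 = 2.5
  mean(C) = (7 + 3 + 6 + 4) / 4 = 20/4 = 5

Step 2 — sample variances and covariances s[i,j] = (1/(n-1)) · Σ_k (x_{k,i} - mean_i) · (x_{k,j} - mean_j), with n-1 = 3:
  s[A,A] = ((-1)·(-1) + (3)·(3) + (-2)·(-2) + (0)·(0)) / 3 = 14/3 = 4.6667
  s[A,B] = ((-1)·(0.5) + (3)·(1.5) + (-2)·(-0.5) + (0)·(-1.5)) / 3 = 5/3 = 1.6667
  s[A,C] = ((-1)·(2) + (3)·(-2) + (-2)·(1) + (0)·(-1)) / 3 = -10/3 = -3.3333
  s[B,B] = ((0.5)·(0.5) + (1.5)·(1.5) + (-0.5)·(-0.5) + (-1.5)·(-1.5)) / 3 = 5/3 = 1.6667
  s[B,C] = ((0.5)·(2) + (1.5)·(-2) + (-0.5)·(1) + (-1.5)·(-1)) / 3 = -1/3 = -0.3333
  s[C,C] = ((2)·(2) + (-2)·(-2) + (1)·(1) + (-1)·(-1)) / 3 = 10/3 = 3.3333
  Sample standard deviations s_i = √(s[i,i]):
  s(A) = √(4.6667) = 2.1602
  s(B) = √(1.6667) = 1.291
  s(C) = √(3.3333) = 1.8257

Step 3 — r_{ij} = s_{ij} / (s_i · s_j):
  r[A,A] = 1 (diagonal).
  r[A,B] = 1.6667 / (2.1602 · 1.291) = 1.6667 / 2.7889 = 0.5976
  r[A,C] = -3.3333 / (2.1602 · 1.8257) = -3.3333 / 3.9441 = -0.8452
  r[B,B] = 1 (diagonal).
  r[B,C] = -0.3333 / (1.291 · 1.8257) = -0.3333 / 2.357 = -0.1414
  r[C,C] = 1 (diagonal).

R is symmetric with unit diagonal. Assembling:

R = [[1, 0.5976, -0.8452],
 [0.5976, 1, -0.1414],
 [-0.8452, -0.1414, 1]]


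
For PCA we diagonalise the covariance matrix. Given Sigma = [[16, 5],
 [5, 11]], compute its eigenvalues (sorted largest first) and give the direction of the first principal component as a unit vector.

Step 1 — characteristic polynomial of 2×2 Sigma:
  det(Sigma - λI) = λ² - trace · λ + det = 0.
  trace = 16 + 11 = 27, det = 16·11 - (5)² = 151.
Step 2 — discriminant:
  Δ = trace² - 4·det = 729 - 604 = 125.
Step 3 — eigenvalues:
  λ = (trace ± √Δ)/2 = (27 ± 11.1803)/2,
  λ_1 = 19.0902,  λ_2 = 7.9098.

Step 4 — unit eigenvector for λ_1: solve (Sigma - λ_1 I)v = 0. First row:
  (16 - 19.0902)·v_x + (5)·v_y = 0, i.e. (-3.0902)·v_x + (5)·v_y = 0,
  so v ∝ (b, λ_1 - a) = (5, 3.0902) = u.
  ||u|| = √((5)² + (3.0902)²) = √(34.5492) ≈ 5.8779,
  v_1 = u/||u|| ≈ (0.8507, 0.5257) (||v_1|| = 1).

λ_1 = 19.0902,  λ_2 = 7.9098;  v_1 ≈ (0.8507, 0.5257)


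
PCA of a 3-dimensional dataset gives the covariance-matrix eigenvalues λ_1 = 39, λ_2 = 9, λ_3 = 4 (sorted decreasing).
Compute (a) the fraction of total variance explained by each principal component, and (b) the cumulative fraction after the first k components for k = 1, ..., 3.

Step 1 — total variance = trace(Sigma) = Σ λ_i = 39 + 9 + 4 = 52.

Step 2 — fraction explained by component i = λ_i / Σ λ:
  PC1: 39/52 = 0.75
  PC2: 9/52 = 0.1731
  PC3: 4/52 = 0.0769

Step 3 — cumulative fraction after k components = (λ_1 + ... + λ_k) / Σ λ:
  k = 1: 39/52 = 0.75
  k = 2: (39 + 9)/52 = 48/52 = 0.9231
  k = 3: (39 + 9 + 4)/52 = 52/52 = 1

Summary (fraction, with percent):

explained: PC1 0.75 (75%), PC2 0.1731 (17.31%), PC3 0.0769 (7.69%);  cumulative: 0.75, 0.9231, 1


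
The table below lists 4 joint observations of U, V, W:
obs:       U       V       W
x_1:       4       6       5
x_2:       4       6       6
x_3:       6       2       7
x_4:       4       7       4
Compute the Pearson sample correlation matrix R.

Step 1 — column means:
  mean(U) = (4 + 4 + 6 + 4) / 4 = 18/4 = 4.5
  mean(V) = (6 + 6 + 2 + 7) / 4 = 21/4 = 5.25
  mean(W) = (5 + 6 + 7 + 4) / 4 = 22/4 = 5.5

Step 2 — sample variances and covariances s[i,j] = (1/(n-1)) · Σ_k (x_{k,i} - mean_i) · (x_{k,j} - mean_j), with n-1 = 3:
  s[U,U] = ((-0.5)·(-0.5) + (-0.5)·(-0.5) + (1.5)·(1.5) + (-0.5)·(-0.5)) / 3 = 3/3 = 1
  s[U,V] = ((-0.5)·(0.75) + (-0.5)·(0.75) + (1.5)·(-3.25) + (-0.5)·(1.75)) / 3 = -6.5/3 = -2.1667
  s[U,W] = ((-0.5)·(-0.5) + (-0.5)·(0.5) + (1.5)·(1.5) + (-0.5)·(-1.5)) / 3 = 3/3 = 1
  s[V,V] = ((0.75)·(0.75) + (0.75)·(0.75) + (-3.25)·(-3.25) + (1.75)·(1.75)) / 3 = 14.75/3 = 4.9167
  s[V,W] = ((0.75)·(-0.5) + (0.75)·(0.5) + (-3.25)·(1.5) + (1.75)·(-1.5)) / 3 = -7.5/3 = -2.5
  s[W,W] = ((-0.5)·(-0.5) + (0.5)·(0.5) + (1.5)·(1.5) + (-1.5)·(-1.5)) / 3 = 5/3 = 1.6667
  Sample standard deviations s_i = √(s[i,i]):
  s(U) = √(1) = 1
  s(V) = √(4.9167) = 2.2174
  s(W) = √(1.6667) = 1.291

Step 3 — r_{ij} = s_{ij} / (s_i · s_j):
  r[U,U] = 1 (diagonal).
  r[U,V] = -2.1667 / (1 · 2.2174) = -2.1667 / 2.2174 = -0.9771
  r[U,W] = 1 / (1 · 1.291) = 1 / 1.291 = 0.7746
  r[V,V] = 1 (diagonal).
  r[V,W] = -2.5 / (2.2174 · 1.291) = -2.5 / 2.8626 = -0.8733
  r[W,W] = 1 (diagonal).

R is symmetric with unit diagonal. Assembling:

R = [[1, -0.9771, 0.7746],
 [-0.9771, 1, -0.8733],
 [0.7746, -0.8733, 1]]


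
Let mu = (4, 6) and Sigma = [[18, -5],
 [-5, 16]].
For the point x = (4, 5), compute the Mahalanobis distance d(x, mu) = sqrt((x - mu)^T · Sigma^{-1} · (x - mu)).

Step 1 — centre the observation: (x - mu) = (0, -1).

Step 2 — invert Sigma. det(Sigma) = 18·16 - (-5)² = 263.
  Sigma^{-1} = (1/det) · [[d, -b], [-b, a]] = [[0.0608, 0.019],
 [0.019, 0.0684]].

Step 3 — form the quadratic (x - mu)^T · Sigma^{-1} · (x - mu):
  Sigma^{-1} · (x - mu) = (-0.019, -0.0684).
  (x - mu)^T · [Sigma^{-1} · (x - mu)] = (0)·(-0.019) + (-1)·(-0.0684) = 0.0684.

Step 4 — take square root: d = √(0.0684) ≈ 0.2616.

d(x, mu) = √(0.0684) ≈ 0.2616


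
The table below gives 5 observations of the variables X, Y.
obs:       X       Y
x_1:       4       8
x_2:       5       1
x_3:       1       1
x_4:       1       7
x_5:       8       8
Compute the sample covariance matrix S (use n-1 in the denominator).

Step 1 — column means:
  mean(X) = (4 + 5 + 1 + 1 + 8) / 5 = 19/5 = 3.8
  mean(Y) = (8 + 1 + 1 + 7 + 8) / 5 = 25/5 = 5

Step 2 — sample covariance S[i,j] = (1/(n-1)) · Σ_k (x_{k,i} - mean_i) · (x_{k,j} - mean_j), with n-1 = 4.
  S[X,X] = ((0.2)·(0.2) + (1.2)·(1.2) + (-2.8)·(-2.8) + (-2.8)·(-2.8) + (4.2)·(4.2)) / 4 = 34.8/4 = 8.7
  S[X,Y] = ((0.2)·(3) + (1.2)·(-4) + (-2.8)·(-4) + (-2.8)·(2) + (4.2)·(3)) / 4 = 14/4 = 3.5
  S[Y,Y] = ((3)·(3) + (-4)·(-4) + (-4)·(-4) + (2)·(2) + (3)·(3)) / 4 = 54/4 = 13.5

S is symmetric (S[j,i] = S[i,j]). Assembling:

S = [[8.7, 3.5],
 [3.5, 13.5]]


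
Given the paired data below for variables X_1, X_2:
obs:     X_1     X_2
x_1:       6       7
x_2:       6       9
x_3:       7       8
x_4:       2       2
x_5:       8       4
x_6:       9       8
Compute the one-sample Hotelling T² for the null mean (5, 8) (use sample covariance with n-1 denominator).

Step 1 — sample mean vector:
  mean(X_1) = (6 + 6 + 7 + 2 + 8 + 9) / 6 = 38/6 = 6.3333
  mean(X_2) = (7 + 9 + 8 + 2 + 4 + 8) / 6 = 38/6 = 6.3333
  x̄ = (6.3333, 6.3333),  deviation x̄ - mu_0 = (6.3333, 6.3333) - (5, 8) = (1.3333, -1.6667).

Step 2 — sample covariance matrix, S[i,j] = (1/(n-1)) · Σ_k (x_{k,i} - mean_i) · (x_{k,j} - mean_j), divisor n-1 = 5:
  S[X_1,X_1] = ((-0.3333)·(-0.3333) + (-0.3333)·(-0.3333) + (0.6667)·(0.6667) + (-4.3333)·(-4.3333) + (1.6667)·(1.6667) + (2.6667)·(2.6667)) / 5 = 29.3333/5 = 5.8667
  S[X_1,X_2] = ((-0.3333)·(0.6667) + (-0.3333)·(2.6667) + (0.6667)·(1.6667) + (-4.3333)·(-4.3333) + (1.6667)·(-2.3333) + (2.6667)·(1.6667)) / 5 = 19.3333/5 = 3.8667
  S[X_2,X_2] = ((0.6667)·(0.6667) + (2.6667)·(2.6667) + (1.6667)·(1.6667) + (-4.3333)·(-4.3333) + (-2.3333)·(-2.3333) + (1.6667)·(1.6667)) / 5 = 37.3333/5 = 7.4667
  S = [[5.8667, 3.8667],
 [3.8667, 7.4667]].

Step 3 — invert S. det(S) = 5.8667·7.4667 - (3.8667)² = 28.8533.
  S^{-1} = (1/det) · [[d, -b], [-b, a]] = [[0.2588, -0.134],
 [-0.134, 0.2033]].

Step 4 — quadratic form (x̄ - mu_0)^T · S^{-1} · (x̄ - mu_0):
  S^{-1} · (x̄ - mu_0) = (0.5684, -0.5176),
  (x̄ - mu_0)^T · [...] = (1.3333)·(0.5684) + (-1.6667)·(-0.5176) = 1.6205.

Step 5 — scale by n: T² = 6 · 1.6205 = 9.7227.

T² ≈ 9.7227


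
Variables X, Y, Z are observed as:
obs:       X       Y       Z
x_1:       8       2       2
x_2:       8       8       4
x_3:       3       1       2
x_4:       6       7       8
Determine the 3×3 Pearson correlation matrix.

Step 1 — column means:
  mean(X) = (8 + 8 + 3 + 6) / 4 = 25/4 = 6.25
  mean(Y) = (2 + 8 + 1 + 7) / 4 = 18/4 = 4.5
  mean(Z) = (2 + 4 + 2 + 8) / 4 = 16/4 = 4

Step 2 — sample variances and covariances s[i,j] = (1/(n-1)) · Σ_k (x_{k,i} - mean_i) · (x_{k,j} - mean_j), with n-1 = 3:
  s[X,X] = ((1.75)·(1.75) + (1.75)·(1.75) + (-3.25)·(-3.25) + (-0.25)·(-0.25)) / 3 = 16.75/3 = 5.5833
  s[X,Y] = ((1.75)·(-2.5) + (1.75)·(3.5) + (-3.25)·(-3.5) + (-0.25)·(2.5)) / 3 = 12.5/3 = 4.1667
  s[X,Z] = ((1.75)·(-2) + (1.75)·(0) + (-3.25)·(-2) + (-0.25)·(4)) / 3 = 2/3 = 0.6667
  s[Y,Y] = ((-2.5)·(-2.5) + (3.5)·(3.5) + (-3.5)·(-3.5) + (2.5)·(2.5)) / 3 = 37/3 = 12.3333
  s[Y,Z] = ((-2.5)·(-2) + (3.5)·(0) + (-3.5)·(-2) + (2.5)·(4)) / 3 = 22/3 = 7.3333
  s[Z,Z] = ((-2)·(-2) + (0)·(0) + (-2)·(-2) + (4)·(4)) / 3 = 24/3 = 8
  Sample standard deviations s_i = √(s[i,i]):
  s(X) = √(5.5833) = 2.3629
  s(Y) = √(12.3333) = 3.5119
  s(Z) = √(8) = 2.8284

Step 3 — r_{ij} = s_{ij} / (s_i · s_j):
  r[X,X] = 1 (diagonal).
  r[X,Y] = 4.1667 / (2.3629 · 3.5119) = 4.1667 / 8.2983 = 0.5021
  r[X,Z] = 0.6667 / (2.3629 · 2.8284) = 0.6667 / 6.6833 = 0.0998
  r[Y,Y] = 1 (diagonal).
  r[Y,Z] = 7.3333 / (3.5119 · 2.8284) = 7.3333 / 9.9331 = 0.7383
  r[Z,Z] = 1 (diagonal).

R is symmetric with unit diagonal. Assembling:

R = [[1, 0.5021, 0.0998],
 [0.5021, 1, 0.7383],
 [0.0998, 0.7383, 1]]


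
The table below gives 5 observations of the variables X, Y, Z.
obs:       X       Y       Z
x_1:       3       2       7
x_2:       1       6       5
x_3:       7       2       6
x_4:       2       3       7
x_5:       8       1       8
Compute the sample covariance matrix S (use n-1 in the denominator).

Step 1 — column means:
  mean(X) = (3 + 1 + 7 + 2 + 8) / 5 = 21/5 = 4.2
  mean(Y) = (2 + 6 + 2 + 3 + 1) / 5 = 14/5 = 2.8
  mean(Z) = (7 + 5 + 6 + 7 + 8) / 5 = 33/5 = 6.6

Step 2 — sample covariance S[i,j] = (1/(n-1)) · Σ_k (x_{k,i} - mean_i) · (x_{k,j} - mean_j), with n-1 = 4.
  S[X,X] = ((-1.2)·(-1.2) + (-3.2)·(-3.2) + (2.8)·(2.8) + (-2.2)·(-2.2) + (3.8)·(3.8)) / 4 = 38.8/4 = 9.7
  S[X,Y] = ((-1.2)·(-0.8) + (-3.2)·(3.2) + (2.8)·(-0.8) + (-2.2)·(0.2) + (3.8)·(-1.8)) / 4 = -18.8/4 = -4.7
  S[X,Z] = ((-1.2)·(0.4) + (-3.2)·(-1.6) + (2.8)·(-0.6) + (-2.2)·(0.4) + (3.8)·(1.4)) / 4 = 7.4/4 = 1.85
  S[Y,Y] = ((-0.8)·(-0.8) + (3.2)·(3.2) + (-0.8)·(-0.8) + (0.2)·(0.2) + (-1.8)·(-1.8)) / 4 = 14.8/4 = 3.7
  S[Y,Z] = ((-0.8)·(0.4) + (3.2)·(-1.6) + (-0.8)·(-0.6) + (0.2)·(0.4) + (-1.8)·(1.4)) / 4 = -7.4/4 = -1.85
  S[Z,Z] = ((0.4)·(0.4) + (-1.6)·(-1.6) + (-0.6)·(-0.6) + (0.4)·(0.4) + (1.4)·(1.4)) / 4 = 5.2/4 = 1.3

S is symmetric (S[j,i] = S[i,j]). Assembling:

S = [[9.7, -4.7, 1.85],
 [-4.7, 3.7, -1.85],
 [1.85, -1.85, 1.3]]


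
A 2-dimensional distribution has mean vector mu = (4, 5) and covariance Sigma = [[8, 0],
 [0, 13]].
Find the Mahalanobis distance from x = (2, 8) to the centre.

Step 1 — centre the observation: (x - mu) = (-2, 3).

Step 2 — invert Sigma. det(Sigma) = 8·13 - (0)² = 104.
  Sigma^{-1} = (1/det) · [[d, -b], [-b, a]] = [[0.125, 0],
 [0, 0.0769]].

Step 3 — form the quadratic (x - mu)^T · Sigma^{-1} · (x - mu):
  Sigma^{-1} · (x - mu) = (-0.25, 0.2308).
  (x - mu)^T · [Sigma^{-1} · (x - mu)] = (-2)·(-0.25) + (3)·(0.2308) = 1.1923.

Step 4 — take square root: d = √(1.1923) ≈ 1.0919.

d(x, mu) = √(1.1923) ≈ 1.0919


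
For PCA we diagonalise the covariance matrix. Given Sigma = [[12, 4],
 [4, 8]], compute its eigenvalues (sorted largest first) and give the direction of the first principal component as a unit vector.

Step 1 — characteristic polynomial of 2×2 Sigma:
  det(Sigma - λI) = λ² - trace · λ + det = 0.
  trace = 12 + 8 = 20, det = 12·8 - (4)² = 80.
Step 2 — discriminant:
  Δ = trace² - 4·det = 400 - 320 = 80.
Step 3 — eigenvalues:
  λ = (trace ± √Δ)/2 = (20 ± 8.9443)/2,
  λ_1 = 14.4721,  λ_2 = 5.5279.

Step 4 — unit eigenvector for λ_1: solve (Sigma - λ_1 I)v = 0. First row:
  (12 - 14.4721)·v_x + (4)·v_y = 0, i.e. (-2.4721)·v_x + (4)·v_y = 0,
  so v ∝ (b, λ_1 - a) = (4, 2.4721) = u.
  ||u|| = √((4)² + (2.4721)²) = √(22.1115) ≈ 4.7023,
  v_1 = u/||u|| ≈ (0.8507, 0.5257) (||v_1|| = 1).

λ_1 = 14.4721,  λ_2 = 5.5279;  v_1 ≈ (0.8507, 0.5257)


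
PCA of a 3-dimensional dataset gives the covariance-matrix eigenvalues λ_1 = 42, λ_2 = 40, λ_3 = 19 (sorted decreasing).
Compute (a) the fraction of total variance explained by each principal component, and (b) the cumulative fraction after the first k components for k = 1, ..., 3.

Step 1 — total variance = trace(Sigma) = Σ λ_i = 42 + 40 + 19 = 101.

Step 2 — fraction explained by component i = λ_i / Σ λ:
  PC1: 42/101 = 0.4158
  PC2: 40/101 = 0.396
  PC3: 19/101 = 0.1881

Step 3 — cumulative fraction after k components = (λ_1 + ... + λ_k) / Σ λ:
  k = 1: 42/101 = 0.4158
  k = 2: (42 + 40)/101 = 82/101 = 0.8119
  k = 3: (42 + 40 + 19)/101 = 101/101 = 1

Summary (fraction, with percent):

explained: PC1 0.4158 (41.58%), PC2 0.396 (39.6%), PC3 0.1881 (18.81%);  cumulative: 0.4158, 0.8119, 1


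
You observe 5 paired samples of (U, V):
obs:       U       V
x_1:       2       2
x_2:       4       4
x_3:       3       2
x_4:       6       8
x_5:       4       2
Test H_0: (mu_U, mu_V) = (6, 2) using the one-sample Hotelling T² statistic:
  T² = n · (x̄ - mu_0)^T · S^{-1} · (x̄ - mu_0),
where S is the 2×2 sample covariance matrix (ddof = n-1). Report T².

Step 1 — sample mean vector:
  mean(U) = (2 + 4 + 3 + 6 + 4) / 5 = 19/5 = 3.8
  mean(V) = (2 + 4 + 2 + 8 + 2) / 5 = 18/5 = 3.6
  x̄ = (3.8, 3.6),  deviation x̄ - mu_0 = (3.8, 3.6) - (6, 2) = (-2.2, 1.6).

Step 2 — sample covariance matrix, S[i,j] = (1/(n-1)) · Σ_k (x_{k,i} - mean_i) · (x_{k,j} - mean_j), divisor n-1 = 4:
  S[U,U] = ((-1.8)·(-1.8) + (0.2)·(0.2) + (-0.8)·(-0.8) + (2.2)·(2.2) + (0.2)·(0.2)) / 4 = 8.8/4 = 2.2
  S[U,V] = ((-1.8)·(-1.6) + (0.2)·(0.4) + (-0.8)·(-1.6) + (2.2)·(4.4) + (0.2)·(-1.6)) / 4 = 13.6/4 = 3.4
  S[V,V] = ((-1.6)·(-1.6) + (0.4)·(0.4) + (-1.6)·(-1.6) + (4.4)·(4.4) + (-1.6)·(-1.6)) / 4 = 27.2/4 = 6.8
  S = [[2.2, 3.4],
 [3.4, 6.8]].

Step 3 — invert S. det(S) = 2.2·6.8 - (3.4)² = 3.4.
  S^{-1} = (1/det) · [[d, -b], [-b, a]] = [[2, -1],
 [-1, 0.6471]].

Step 4 — quadratic form (x̄ - mu_0)^T · S^{-1} · (x̄ - mu_0):
  S^{-1} · (x̄ - mu_0) = (-6, 3.2353),
  (x̄ - mu_0)^T · [...] = (-2.2)·(-6) + (1.6)·(3.2353) = 18.3765.

Step 5 — scale by n: T² = 5 · 18.3765 = 91.8824.

T² ≈ 91.8824


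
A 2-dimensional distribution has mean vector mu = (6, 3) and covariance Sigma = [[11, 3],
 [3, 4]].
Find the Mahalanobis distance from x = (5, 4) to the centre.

Step 1 — centre the observation: (x - mu) = (-1, 1).

Step 2 — invert Sigma. det(Sigma) = 11·4 - (3)² = 35.
  Sigma^{-1} = (1/det) · [[d, -b], [-b, a]] = [[0.1143, -0.0857],
 [-0.0857, 0.3143]].

Step 3 — form the quadratic (x - mu)^T · Sigma^{-1} · (x - mu):
  Sigma^{-1} · (x - mu) = (-0.2, 0.4).
  (x - mu)^T · [Sigma^{-1} · (x - mu)] = (-1)·(-0.2) + (1)·(0.4) = 0.6.

Step 4 — take square root: d = √(0.6) ≈ 0.7746.

d(x, mu) = √(0.6) ≈ 0.7746


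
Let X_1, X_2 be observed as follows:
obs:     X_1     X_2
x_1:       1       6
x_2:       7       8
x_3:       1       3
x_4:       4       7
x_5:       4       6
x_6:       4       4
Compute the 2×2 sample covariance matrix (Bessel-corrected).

Step 1 — column means:
  mean(X_1) = (1 + 7 + 1 + 4 + 4 + 4) / 6 = 21/6 = 3.5
  mean(X_2) = (6 + 8 + 3 + 7 + 6 + 4) / 6 = 34/6 = 5.6667

Step 2 — sample covariance S[i,j] = (1/(n-1)) · Σ_k (x_{k,i} - mean_i) · (x_{k,j} - mean_j), with n-1 = 5.
  S[X_1,X_1] = ((-2.5)·(-2.5) + (3.5)·(3.5) + (-2.5)·(-2.5) + (0.5)·(0.5) + (0.5)·(0.5) + (0.5)·(0.5)) / 5 = 25.5/5 = 5.1
  S[X_1,X_2] = ((-2.5)·(0.3333) + (3.5)·(2.3333) + (-2.5)·(-2.6667) + (0.5)·(1.3333) + (0.5)·(0.3333) + (0.5)·(-1.6667)) / 5 = 14/5 = 2.8
  S[X_2,X_2] = ((0.3333)·(0.3333) + (2.3333)·(2.3333) + (-2.6667)·(-2.6667) + (1.3333)·(1.3333) + (0.3333)·(0.3333) + (-1.6667)·(-1.6667)) / 5 = 17.3333/5 = 3.4667

S is symmetric (S[j,i] = S[i,j]). Assembling:

S = [[5.1, 2.8],
 [2.8, 3.4667]]


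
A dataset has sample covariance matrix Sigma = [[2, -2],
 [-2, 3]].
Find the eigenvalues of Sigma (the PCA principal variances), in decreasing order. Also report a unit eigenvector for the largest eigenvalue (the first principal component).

Step 1 — characteristic polynomial of 2×2 Sigma:
  det(Sigma - λI) = λ² - trace · λ + det = 0.
  trace = 2 + 3 = 5, det = 2·3 - (-2)² = 2.
Step 2 — discriminant:
  Δ = trace² - 4·det = 25 - 8 = 17.
Step 3 — eigenvalues:
  λ = (trace ± √Δ)/2 = (5 ± 4.1231)/2,
  λ_1 = 4.5616,  λ_2 = 0.4384.

Step 4 — unit eigenvector for λ_1: solve (Sigma - λ_1 I)v = 0. First row:
  (2 - 4.5616)·v_x + (-2)·v_y = 0, i.e. (-2.5616)·v_x + (-2)·v_y = 0,
  so v ∝ (b, λ_1 - a) = (-2, 2.5616); multiply by -1 so the first entry is positive: u = (2, -2.5616).
  ||u|| = √((2)² + (-2.5616)²) = √(10.5616) ≈ 3.2499,
  v_1 = u/||u|| ≈ (0.6154, -0.7882) (||v_1|| = 1).

λ_1 = 4.5616,  λ_2 = 0.4384;  v_1 ≈ (0.6154, -0.7882)


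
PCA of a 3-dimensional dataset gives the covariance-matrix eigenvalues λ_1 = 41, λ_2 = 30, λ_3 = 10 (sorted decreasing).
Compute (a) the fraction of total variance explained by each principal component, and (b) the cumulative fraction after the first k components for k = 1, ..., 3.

Step 1 — total variance = trace(Sigma) = Σ λ_i = 41 + 30 + 10 = 81.

Step 2 — fraction explained by component i = λ_i / Σ λ:
  PC1: 41/81 = 0.5062
  PC2: 30/81 = 0.3704
  PC3: 10/81 = 0.1235

Step 3 — cumulative fraction after k components = (λ_1 + ... + λ_k) / Σ λ:
  k = 1: 41/81 = 0.5062
  k = 2: (41 + 30)/81 = 71/81 = 0.8765
  k = 3: (41 + 30 + 10)/81 = 81/81 = 1

Summary (fraction, with percent):

explained: PC1 0.5062 (50.62%), PC2 0.3704 (37.04%), PC3 0.1235 (12.35%);  cumulative: 0.5062, 0.8765, 1


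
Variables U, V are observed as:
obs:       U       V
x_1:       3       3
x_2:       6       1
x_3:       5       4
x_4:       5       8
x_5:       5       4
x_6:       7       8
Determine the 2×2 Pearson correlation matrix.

Step 1 — column means:
  mean(U) = (3 + 6 + 5 + 5 + 5 + 7) / 6 = 31/6 = 5.1667
  mean(V) = (3 + 1 + 4 + 8 + 4 + 8) / 6 = 28/6 = 4.6667

Step 2 — sample variances and covariances s[i,j] = (1/(n-1)) · Σ_k (x_{k,i} - mean_i) · (x_{k,j} - mean_j), with n-1 = 5:
  s[U,U] = ((-2.1667)·(-2.1667) + (0.8333)·(0.8333) + (-0.1667)·(-0.1667) + (-0.1667)·(-0.1667) + (-0.1667)·(-0.1667) + (1.8333)·(1.8333)) / 5 = 8.8333/5 = 1.7667
  s[U,V] = ((-2.1667)·(-1.6667) + (0.8333)·(-3.6667) + (-0.1667)·(-0.6667) + (-0.1667)·(3.3333) + (-0.1667)·(-0.6667) + (1.8333)·(3.3333)) / 5 = 6.3333/5 = 1.2667
  s[V,V] = ((-1.6667)·(-1.6667) + (-3.6667)·(-3.6667) + (-0.6667)·(-0.6667) + (3.3333)·(3.3333) + (-0.6667)·(-0.6667) + (3.3333)·(3.3333)) / 5 = 39.3333/5 = 7.8667
  Sample standard deviations s_i = √(s[i,i]):
  s(U) = √(1.7667) = 1.3292
  s(V) = √(7.8667) = 2.8048

Step 3 — r_{ij} = s_{ij} / (s_i · s_j):
  r[U,U] = 1 (diagonal).
  r[U,V] = 1.2667 / (1.3292 · 2.8048) = 1.2667 / 3.728 = 0.3398
  r[V,V] = 1 (diagonal).

R is symmetric with unit diagonal. Assembling:

R = [[1, 0.3398],
 [0.3398, 1]]


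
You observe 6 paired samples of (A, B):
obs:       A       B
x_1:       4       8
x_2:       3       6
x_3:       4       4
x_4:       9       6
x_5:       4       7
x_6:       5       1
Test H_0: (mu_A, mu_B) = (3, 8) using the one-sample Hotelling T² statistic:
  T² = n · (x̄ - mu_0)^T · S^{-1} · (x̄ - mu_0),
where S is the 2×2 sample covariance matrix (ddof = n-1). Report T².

Step 1 — sample mean vector:
  mean(A) = (4 + 3 + 4 + 9 + 4 + 5) / 6 = 29/6 = 4.8333
  mean(B) = (8 + 6 + 4 + 6 + 7 + 1) / 6 = 32/6 = 5.3333
  x̄ = (4.8333, 5.3333),  deviation x̄ - mu_0 = (4.8333, 5.3333) - (3, 8) = (1.8333, -2.6667).

Step 2 — sample covariance matrix, S[i,j] = (1/(n-1)) · Σ_k (x_{k,i} - mean_i) · (x_{k,j} - mean_j), divisor n-1 = 5:
  S[A,A] = ((-0.8333)·(-0.8333) + (-1.8333)·(-1.8333) + (-0.8333)·(-0.8333) + (4.1667)·(4.1667) + (-0.8333)·(-0.8333) + (0.1667)·(0.1667)) / 5 = 22.8333/5 = 4.5667
  S[A,B] = ((-0.8333)·(2.6667) + (-1.8333)·(0.6667) + (-0.8333)·(-1.3333) + (4.1667)·(0.6667) + (-0.8333)·(1.6667) + (0.1667)·(-4.3333)) / 5 = -1.6667/5 = -0.3333
  S[B,B] = ((2.6667)·(2.6667) + (0.6667)·(0.6667) + (-1.3333)·(-1.3333) + (0.6667)·(0.6667) + (1.6667)·(1.6667) + (-4.3333)·(-4.3333)) / 5 = 31.3333/5 = 6.2667
  S = [[4.5667, -0.3333],
 [-0.3333, 6.2667]].

Step 3 — invert S. det(S) = 4.5667·6.2667 - (-0.3333)² = 28.5067.
  S^{-1} = (1/det) · [[d, -b], [-b, a]] = [[0.2198, 0.0117],
 [0.0117, 0.1602]].

Step 4 — quadratic form (x̄ - mu_0)^T · S^{-1} · (x̄ - mu_0):
  S^{-1} · (x̄ - mu_0) = (0.3718, -0.4058),
  (x̄ - mu_0)^T · [...] = (1.8333)·(0.3718) + (-2.6667)·(-0.4058) = 1.7637.

Step 5 — scale by n: T² = 6 · 1.7637 = 10.5823.

T² ≈ 10.5823


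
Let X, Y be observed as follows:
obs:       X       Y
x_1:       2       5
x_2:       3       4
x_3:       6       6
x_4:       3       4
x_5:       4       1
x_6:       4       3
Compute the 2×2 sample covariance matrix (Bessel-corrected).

Step 1 — column means:
  mean(X) = (2 + 3 + 6 + 3 + 4 + 4) / 6 = 22/6 = 3.6667
  mean(Y) = (5 + 4 + 6 + 4 + 1 + 3) / 6 = 23/6 = 3.8333

Step 2 — sample covariance S[i,j] = (1/(n-1)) · Σ_k (x_{k,i} - mean_i) · (x_{k,j} - mean_j), with n-1 = 5.
  S[X,X] = ((-1.6667)·(-1.6667) + (-0.6667)·(-0.6667) + (2.3333)·(2.3333) + (-0.6667)·(-0.6667) + (0.3333)·(0.3333) + (0.3333)·(0.3333)) / 5 = 9.3333/5 = 1.8667
  S[X,Y] = ((-1.6667)·(1.1667) + (-0.6667)·(0.1667) + (2.3333)·(2.1667) + (-0.6667)·(0.1667) + (0.3333)·(-2.8333) + (0.3333)·(-0.8333)) / 5 = 1.6667/5 = 0.3333
  S[Y,Y] = ((1.1667)·(1.1667) + (0.1667)·(0.1667) + (2.1667)·(2.1667) + (0.1667)·(0.1667) + (-2.8333)·(-2.8333) + (-0.8333)·(-0.8333)) / 5 = 14.8333/5 = 2.9667

S is symmetric (S[j,i] = S[i,j]). Assembling:

S = [[1.8667, 0.3333],
 [0.3333, 2.9667]]


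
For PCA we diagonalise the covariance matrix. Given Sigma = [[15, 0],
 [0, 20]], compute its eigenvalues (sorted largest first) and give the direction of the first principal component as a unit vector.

Step 1 — characteristic polynomial of 2×2 Sigma:
  det(Sigma - λI) = λ² - trace · λ + det = 0.
  trace = 15 + 20 = 35, det = 15·20 - (0)² = 300.
Step 2 — discriminant:
  Δ = trace² - 4·det = 1225 - 1200 = 25.
Step 3 — eigenvalues:
  λ = (trace ± √Δ)/2 = (35 ± 5)/2,
  λ_1 = 20,  λ_2 = 15.

Step 4 — unit eigenvector for λ_1: Sigma is diagonal, so its eigenvectors are the coordinate axes. λ_1 = 20 is the diagonal entry on the second coordinate axis, hence
  v_1 = (0, 1) (||v_1|| = 1).

λ_1 = 20,  λ_2 = 15;  v_1 ≈ (0, 1)


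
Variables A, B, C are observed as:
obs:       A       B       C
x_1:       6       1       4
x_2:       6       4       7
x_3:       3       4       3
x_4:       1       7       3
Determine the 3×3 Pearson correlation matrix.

Step 1 — column means:
  mean(A) = (6 + 6 + 3 + 1) / 4 = 16/4 = 4
  mean(B) = (1 + 4 + 4 + 7) / 4 = 16/4 = 4
  mean(C) = (4 + 7 + 3 + 3) / 4 = 17/4 = 4.25

Step 2 — sample variances and covariances s[i,j] = (1/(n-1)) · Σ_k (x_{k,i} - mean_i) · (x_{k,j} - mean_j), with n-1 = 3:
  s[A,A] = ((2)·(2) + (2)·(2) + (-1)·(-1) + (-3)·(-3)) / 3 = 18/3 = 6
  s[A,B] = ((2)·(-3) + (2)·(0) + (-1)·(0) + (-3)·(3)) / 3 = -15/3 = -5
  s[A,C] = ((2)·(-0.25) + (2)·(2.75) + (-1)·(-1.25) + (-3)·(-1.25)) / 3 = 10/3 = 3.3333
  s[B,B] = ((-3)·(-3) + (0)·(0) + (0)·(0) + (3)·(3)) / 3 = 18/3 = 6
  s[B,C] = ((-3)·(-0.25) + (0)·(2.75) + (0)·(-1.25) + (3)·(-1.25)) / 3 = -3/3 = -1
  s[C,C] = ((-0.25)·(-0.25) + (2.75)·(2.75) + (-1.25)·(-1.25) + (-1.25)·(-1.25)) / 3 = 10.75/3 = 3.5833
  Sample standard deviations s_i = √(s[i,i]):
  s(A) = √(6) = 2.4495
  s(B) = √(6) = 2.4495
  s(C) = √(3.5833) = 1.893

Step 3 — r_{ij} = s_{ij} / (s_i · s_j):
  r[A,A] = 1 (diagonal).
  r[A,B] = -5 / (2.4495 · 2.4495) = -5 / 6 = -0.8333
  r[A,C] = 3.3333 / (2.4495 · 1.893) = 3.3333 / 4.6368 = 0.7189
  r[B,B] = 1 (diagonal).
  r[B,C] = -1 / (2.4495 · 1.893) = -1 / 4.6368 = -0.2157
  r[C,C] = 1 (diagonal).

R is symmetric with unit diagonal. Assembling:

R = [[1, -0.8333, 0.7189],
 [-0.8333, 1, -0.2157],
 [0.7189, -0.2157, 1]]


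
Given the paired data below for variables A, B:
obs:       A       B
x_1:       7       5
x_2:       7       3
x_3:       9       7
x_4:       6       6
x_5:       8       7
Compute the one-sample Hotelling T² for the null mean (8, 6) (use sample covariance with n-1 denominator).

Step 1 — sample mean vector:
  mean(A) = (7 + 7 + 9 + 6 + 8) / 5 = 37/5 = 7.4
  mean(B) = (5 + 3 + 7 + 6 + 7) / 5 = 28/5 = 5.6
  x̄ = (7.4, 5.6),  deviation x̄ - mu_0 = (7.4, 5.6) - (8, 6) = (-0.6, -0.4).

Step 2 — sample covariance matrix, S[i,j] = (1/(n-1)) · Σ_k (x_{k,i} - mean_i) · (x_{k,j} - mean_j), divisor n-1 = 4:
  S[A,A] = ((-0.4)·(-0.4) + (-0.4)·(-0.4) + (1.6)·(1.6) + (-1.4)·(-1.4) + (0.6)·(0.6)) / 4 = 5.2/4 = 1.3
  S[A,B] = ((-0.4)·(-0.6) + (-0.4)·(-2.6) + (1.6)·(1.4) + (-1.4)·(0.4) + (0.6)·(1.4)) / 4 = 3.8/4 = 0.95
  S[B,B] = ((-0.6)·(-0.6) + (-2.6)·(-2.6) + (1.4)·(1.4) + (0.4)·(0.4) + (1.4)·(1.4)) / 4 = 11.2/4 = 2.8
  S = [[1.3, 0.95],
 [0.95, 2.8]].

Step 3 — invert S. det(S) = 1.3·2.8 - (0.95)² = 2.7375.
  S^{-1} = (1/det) · [[d, -b], [-b, a]] = [[1.0228, -0.347],
 [-0.347, 0.4749]].

Step 4 — quadratic form (x̄ - mu_0)^T · S^{-1} · (x̄ - mu_0):
  S^{-1} · (x̄ - mu_0) = (-0.4749, 0.0183),
  (x̄ - mu_0)^T · [...] = (-0.6)·(-0.4749) + (-0.4)·(0.0183) = 0.2776.

Step 5 — scale by n: T² = 5 · 0.2776 = 1.3881.

T² ≈ 1.3881


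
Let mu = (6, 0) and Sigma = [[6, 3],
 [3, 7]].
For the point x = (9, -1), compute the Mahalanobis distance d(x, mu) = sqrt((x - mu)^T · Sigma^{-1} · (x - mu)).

Step 1 — centre the observation: (x - mu) = (3, -1).

Step 2 — invert Sigma. det(Sigma) = 6·7 - (3)² = 33.
  Sigma^{-1} = (1/det) · [[d, -b], [-b, a]] = [[0.2121, -0.0909],
 [-0.0909, 0.1818]].

Step 3 — form the quadratic (x - mu)^T · Sigma^{-1} · (x - mu):
  Sigma^{-1} · (x - mu) = (0.7273, -0.4545).
  (x - mu)^T · [Sigma^{-1} · (x - mu)] = (3)·(0.7273) + (-1)·(-0.4545) = 2.6364.

Step 4 — take square root: d = √(2.6364) ≈ 1.6237.

d(x, mu) = √(2.6364) ≈ 1.6237


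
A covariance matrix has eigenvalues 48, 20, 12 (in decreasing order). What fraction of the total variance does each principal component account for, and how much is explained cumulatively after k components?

Step 1 — total variance = trace(Sigma) = Σ λ_i = 48 + 20 + 12 = 80.

Step 2 — fraction explained by component i = λ_i / Σ λ:
  PC1: 48/80 = 0.6
  PC2: 20/80 = 0.25
  PC3: 12/80 = 0.15

Step 3 — cumulative fraction after k components = (λ_1 + ... + λ_k) / Σ λ:
  k = 1: 48/80 = 0.6
  k = 2: (48 + 20)/80 = 68/80 = 0.85
  k = 3: (48 + 20 + 12)/80 = 80/80 = 1

Summary (fraction, with percent):

explained: PC1 0.6 (60%), PC2 0.25 (25%), PC3 0.15 (15%);  cumulative: 0.6, 0.85, 1


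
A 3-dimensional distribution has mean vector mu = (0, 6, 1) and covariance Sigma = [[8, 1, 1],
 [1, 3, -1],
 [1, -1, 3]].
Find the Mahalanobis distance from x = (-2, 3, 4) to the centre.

Step 1 — centre the observation: (x - mu) = (-2, -3, 3).

Step 2 — invert Sigma (cofactor / det for 3×3, or solve directly):
  Sigma^{-1} = [[0.1429, -0.0714, -0.0714],
 [-0.0714, 0.4107, 0.1607],
 [-0.0714, 0.1607, 0.4107]].

Step 3 — form the quadratic (x - mu)^T · Sigma^{-1} · (x - mu):
  Sigma^{-1} · (x - mu) = (-0.2857, -0.6071, 0.8929).
  (x - mu)^T · [Sigma^{-1} · (x - mu)] = (-2)·(-0.2857) + (-3)·(-0.6071) + (3)·(0.8929) = 5.0714.

Step 4 — take square root: d = √(5.0714) ≈ 2.252.

d(x, mu) = √(5.0714) ≈ 2.252


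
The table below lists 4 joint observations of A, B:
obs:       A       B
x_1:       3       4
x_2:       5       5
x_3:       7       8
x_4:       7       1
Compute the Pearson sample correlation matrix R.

Step 1 — column means:
  mean(A) = (3 + 5 + 7 + 7) / 4 = 22/4 = 5.5
  mean(B) = (4 + 5 + 8 + 1) / 4 = 18/4 = 4.5

Step 2 — sample variances and covariances s[i,j] = (1/(n-1)) · Σ_k (x_{k,i} - mean_i) · (x_{k,j} - mean_j), with n-1 = 3:
  s[A,A] = ((-2.5)·(-2.5) + (-0.5)·(-0.5) + (1.5)·(1.5) + (1.5)·(1.5)) / 3 = 11/3 = 3.6667
  s[A,B] = ((-2.5)·(-0.5) + (-0.5)·(0.5) + (1.5)·(3.5) + (1.5)·(-3.5)) / 3 = 1/3 = 0.3333
  s[B,B] = ((-0.5)·(-0.5) + (0.5)·(0.5) + (3.5)·(3.5) + (-3.5)·(-3.5)) / 3 = 25/3 = 8.3333
  Sample standard deviations s_i = √(s[i,i]):
  s(A) = √(3.6667) = 1.9149
  s(B) = √(8.3333) = 2.8868

Step 3 — r_{ij} = s_{ij} / (s_i · s_j):
  r[A,A] = 1 (diagonal).
  r[A,B] = 0.3333 / (1.9149 · 2.8868) = 0.3333 / 5.5277 = 0.0603
  r[B,B] = 1 (diagonal).

R is symmetric with unit diagonal. Assembling:

R = [[1, 0.0603],
 [0.0603, 1]]


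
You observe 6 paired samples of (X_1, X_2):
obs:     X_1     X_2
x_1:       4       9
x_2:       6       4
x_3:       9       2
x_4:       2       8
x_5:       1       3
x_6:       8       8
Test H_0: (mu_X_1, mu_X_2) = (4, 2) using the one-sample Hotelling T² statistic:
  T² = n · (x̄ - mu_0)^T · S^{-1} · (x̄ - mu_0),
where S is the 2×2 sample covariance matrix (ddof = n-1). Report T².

Step 1 — sample mean vector:
  mean(X_1) = (4 + 6 + 9 + 2 + 1 + 8) / 6 = 30/6 = 5
  mean(X_2) = (9 + 4 + 2 + 8 + 3 + 8) / 6 = 34/6 = 5.6667
  x̄ = (5, 5.6667),  deviation x̄ - mu_0 = (5, 5.6667) - (4, 2) = (1, 3.6667).

Step 2 — sample covariance matrix, S[i,j] = (1/(n-1)) · Σ_k (x_{k,i} - mean_i) · (x_{k,j} - mean_j), divisor n-1 = 5:
  S[X_1,X_1] = ((-1)·(-1) + (1)·(1) + (4)·(4) + (-3)·(-3) + (-4)·(-4) + (3)·(3)) / 5 = 52/5 = 10.4
  S[X_1,X_2] = ((-1)·(3.3333) + (1)·(-1.6667) + (4)·(-3.6667) + (-3)·(2.3333) + (-4)·(-2.6667) + (3)·(2.3333)) / 5 = -9/5 = -1.8
  S[X_2,X_2] = ((3.3333)·(3.3333) + (-1.6667)·(-1.6667) + (-3.6667)·(-3.6667) + (2.3333)·(2.3333) + (-2.6667)·(-2.6667) + (2.3333)·(2.3333)) / 5 = 45.3333/5 = 9.0667
  S = [[10.4, -1.8],
 [-1.8, 9.0667]].

Step 3 — invert S. det(S) = 10.4·9.0667 - (-1.8)² = 91.0533.
  S^{-1} = (1/det) · [[d, -b], [-b, a]] = [[0.0996, 0.0198],
 [0.0198, 0.1142]].

Step 4 — quadratic form (x̄ - mu_0)^T · S^{-1} · (x̄ - mu_0):
  S^{-1} · (x̄ - mu_0) = (0.1721, 0.4386),
  (x̄ - mu_0)^T · [...] = (1)·(0.1721) + (3.6667)·(0.4386) = 1.7802.

Step 5 — scale by n: T² = 6 · 1.7802 = 10.6809.

T² ≈ 10.6809


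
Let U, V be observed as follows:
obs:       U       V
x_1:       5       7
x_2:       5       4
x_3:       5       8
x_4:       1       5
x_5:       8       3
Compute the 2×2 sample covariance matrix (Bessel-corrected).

Step 1 — column means:
  mean(U) = (5 + 5 + 5 + 1 + 8) / 5 = 24/5 = 4.8
  mean(V) = (7 + 4 + 8 + 5 + 3) / 5 = 27/5 = 5.4

Step 2 — sample covariance S[i,j] = (1/(n-1)) · Σ_k (x_{k,i} - mean_i) · (x_{k,j} - mean_j), with n-1 = 4.
  S[U,U] = ((0.2)·(0.2) + (0.2)·(0.2) + (0.2)·(0.2) + (-3.8)·(-3.8) + (3.2)·(3.2)) / 4 = 24.8/4 = 6.2
  S[U,V] = ((0.2)·(1.6) + (0.2)·(-1.4) + (0.2)·(2.6) + (-3.8)·(-0.4) + (3.2)·(-2.4)) / 4 = -5.6/4 = -1.4
  S[V,V] = ((1.6)·(1.6) + (-1.4)·(-1.4) + (2.6)·(2.6) + (-0.4)·(-0.4) + (-2.4)·(-2.4)) / 4 = 17.2/4 = 4.3

S is symmetric (S[j,i] = S[i,j]). Assembling:

S = [[6.2, -1.4],
 [-1.4, 4.3]]


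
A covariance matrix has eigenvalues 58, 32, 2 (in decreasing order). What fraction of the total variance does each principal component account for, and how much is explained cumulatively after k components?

Step 1 — total variance = trace(Sigma) = Σ λ_i = 58 + 32 + 2 = 92.

Step 2 — fraction explained by component i = λ_i / Σ λ:
  PC1: 58/92 = 0.6304
  PC2: 32/92 = 0.3478
  PC3: 2/92 = 0.0217

Step 3 — cumulative fraction after k components = (λ_1 + ... + λ_k) / Σ λ:
  k = 1: 58/92 = 0.6304
  k = 2: (58 + 32)/92 = 90/92 = 0.9783
  k = 3: (58 + 32 + 2)/92 = 92/92 = 1

Summary (fraction, with percent):

explained: PC1 0.6304 (63.04%), PC2 0.3478 (34.78%), PC3 0.0217 (2.17%);  cumulative: 0.6304, 0.9783, 1


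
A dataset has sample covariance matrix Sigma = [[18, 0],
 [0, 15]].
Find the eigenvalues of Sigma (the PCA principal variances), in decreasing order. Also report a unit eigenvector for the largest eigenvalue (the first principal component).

Step 1 — characteristic polynomial of 2×2 Sigma:
  det(Sigma - λI) = λ² - trace · λ + det = 0.
  trace = 18 + 15 = 33, det = 18·15 - (0)² = 270.
Step 2 — discriminant:
  Δ = trace² - 4·det = 1089 - 1080 = 9.
Step 3 — eigenvalues:
  λ = (trace ± √Δ)/2 = (33 ± 3)/2,
  λ_1 = 18,  λ_2 = 15.

Step 4 — unit eigenvector for λ_1: Sigma is diagonal, so its eigenvectors are the coordinate axes. λ_1 = 18 is the diagonal entry on the first coordinate axis, hence
  v_1 = (1, 0) (||v_1|| = 1).

λ_1 = 18,  λ_2 = 15;  v_1 ≈ (1, 0)


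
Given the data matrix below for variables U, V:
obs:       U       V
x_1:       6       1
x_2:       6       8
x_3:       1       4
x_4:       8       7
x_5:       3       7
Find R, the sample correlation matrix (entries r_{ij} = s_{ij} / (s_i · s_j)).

Step 1 — column means:
  mean(U) = (6 + 6 + 1 + 8 + 3) / 5 = 24/5 = 4.8
  mean(V) = (1 + 8 + 4 + 7 + 7) / 5 = 27/5 = 5.4

Step 2 — sample variances and covariances s[i,j] = (1/(n-1)) · Σ_k (x_{k,i} - mean_i) · (x_{k,j} - mean_j), with n-1 = 4:
  s[U,U] = ((1.2)·(1.2) + (1.2)·(1.2) + (-3.8)·(-3.8) + (3.2)·(3.2) + (-1.8)·(-1.8)) / 4 = 30.8/4 = 7.7
  s[U,V] = ((1.2)·(-4.4) + (1.2)·(2.6) + (-3.8)·(-1.4) + (3.2)·(1.6) + (-1.8)·(1.6)) / 4 = 5.4/4 = 1.35
  s[V,V] = ((-4.4)·(-4.4) + (2.6)·(2.6) + (-1.4)·(-1.4) + (1.6)·(1.6) + (1.6)·(1.6)) / 4 = 33.2/4 = 8.3
  Sample standard deviations s_i = √(s[i,i]):
  s(U) = √(7.7) = 2.7749
  s(V) = √(8.3) = 2.881

Step 3 — r_{ij} = s_{ij} / (s_i · s_j):
  r[U,U] = 1 (diagonal).
  r[U,V] = 1.35 / (2.7749 · 2.881) = 1.35 / 7.9944 = 0.1689
  r[V,V] = 1 (diagonal).

R is symmetric with unit diagonal. Assembling:

R = [[1, 0.1689],
 [0.1689, 1]]


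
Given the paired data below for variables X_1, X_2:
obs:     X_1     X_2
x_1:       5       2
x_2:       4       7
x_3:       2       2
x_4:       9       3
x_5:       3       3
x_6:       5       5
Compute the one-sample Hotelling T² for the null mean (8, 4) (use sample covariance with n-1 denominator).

Step 1 — sample mean vector:
  mean(X_1) = (5 + 4 + 2 + 9 + 3 + 5) / 6 = 28/6 = 4.6667
  mean(X_2) = (2 + 7 + 2 + 3 + 3 + 5) / 6 = 22/6 = 3.6667
  x̄ = (4.6667, 3.6667),  deviation x̄ - mu_0 = (4.6667, 3.6667) - (8, 4) = (-3.3333, -0.3333).

Step 2 — sample covariance matrix, S[i,j] = (1/(n-1)) · Σ_k (x_{k,i} - mean_i) · (x_{k,j} - mean_j), divisor n-1 = 5:
  S[X_1,X_1] = ((0.3333)·(0.3333) + (-0.6667)·(-0.6667) + (-2.6667)·(-2.6667) + (4.3333)·(4.3333) + (-1.6667)·(-1.6667) + (0.3333)·(0.3333)) / 5 = 29.3333/5 = 5.8667
  S[X_1,X_2] = ((0.3333)·(-1.6667) + (-0.6667)·(3.3333) + (-2.6667)·(-1.6667) + (4.3333)·(-0.6667) + (-1.6667)·(-0.6667) + (0.3333)·(1.3333)) / 5 = 0.3333/5 = 0.0667
  S[X_2,X_2] = ((-1.6667)·(-1.6667) + (3.3333)·(3.3333) + (-1.6667)·(-1.6667) + (-0.6667)·(-0.6667) + (-0.6667)·(-0.6667) + (1.3333)·(1.3333)) / 5 = 19.3333/5 = 3.8667
  S = [[5.8667, 0.0667],
 [0.0667, 3.8667]].

Step 3 — invert S. det(S) = 5.8667·3.8667 - (0.0667)² = 22.68.
  S^{-1} = (1/det) · [[d, -b], [-b, a]] = [[0.1705, -0.0029],
 [-0.0029, 0.2587]].

Step 4 — quadratic form (x̄ - mu_0)^T · S^{-1} · (x̄ - mu_0):
  S^{-1} · (x̄ - mu_0) = (-0.5673, -0.0764),
  (x̄ - mu_0)^T · [...] = (-3.3333)·(-0.5673) + (-0.3333)·(-0.0764) = 1.9165.

Step 5 — scale by n: T² = 6 · 1.9165 = 11.4991.

T² ≈ 11.4991
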